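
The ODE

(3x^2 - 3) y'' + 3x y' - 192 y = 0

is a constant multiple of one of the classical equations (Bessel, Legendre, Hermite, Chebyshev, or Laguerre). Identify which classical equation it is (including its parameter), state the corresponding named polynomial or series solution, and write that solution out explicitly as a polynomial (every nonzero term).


All three coefficients share the factor -3; dividing through by -3 gives  (1 - x^2) y'' - x y' + 64 y = 0.
This matches the Chebyshev equation (1 - x^2) y'' - x y' + n^2 y = 0 (note the -x y' term, not -2x y') with n^2 = 64, so n = 8; the polynomial solution is T_8(x).
With y = sum_k a_k x^k, matching x^k gives (k+2)(k+1) a_{k+2} = (k^2 - n^2) a_k = (k - 8)(k + 8) a_k. The right side vanishes at k = 8, so the series with the parity of 8 terminates at degree 8.
Standard normalization: leading coefficient of T_n is 2^(n-1), so a_8 = 2^7 = 128. Work downward with a_k = (k+1)(k+2) a_{k+2} / ((k - 8)(k + 8)):
  a_6 = (7)(8)(128) / ((6 - 8)(6 + 8)) = 7168/(-28) = -256
  a_4 = (5)(6)(-256) / ((4 - 8)(4 + 8)) = -7680/(-48) = 160
  a_2 = (3)(4)(160) / ((2 - 8)(2 + 8)) = 1920/(-60) = -32
  a_0 = (1)(2)(-32) / ((0 - 8)(0 + 8)) = -64/(-64) = 1
Hence T_8(x) = 128 x^8 - 256 x^6 + 160 x^4 - 32 x^2 + 1.

T_8(x); series = 128 x^8 - 256 x^6 + 160 x^4 - 32 x^2 + 1


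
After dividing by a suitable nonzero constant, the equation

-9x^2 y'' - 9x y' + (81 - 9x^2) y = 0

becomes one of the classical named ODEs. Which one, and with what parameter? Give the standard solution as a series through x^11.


All three coefficients share the factor -9; dividing through by -9 gives  x^2 y'' + x y' + (x^2 - 9) y = 0.
This matches the Bessel equation x^2 y'' + x y' + (x^2 - nu^2) y = 0 with nu^2 = 9, so nu = 3; the solution bounded at x = 0 is J_3(x).
Frobenius at x = 0: indicial roots ±nu; for r = nu the recurrence k(k + 2nu) c_k = -c_{k-2} gives the standard series J_nu(x) = sum_{k>=0} (-1)^k / (k! (k+nu)!) (x/2)^(2k+nu). Evaluate the first 5 terms:
  k = 0: (-1)^0 / (0! * 3! * 2^3) x^3 = 1/(1*6*8) x^3 = (1/48) x^3
  k = 1: (-1)^1 / (1! * 4! * 2^5) x^5 = -1/(1*24*32) x^5 = (-1/768) x^5
  k = 2: (-1)^2 / (2! * 5! * 2^7) x^7 = 1/(2*120*128) x^7 = (1/30720) x^7
  k = 3: (-1)^3 / (3! * 6! * 2^9) x^9 = -1/(6*720*512) x^9 = (-1/2211840) x^9
  k = 4: (-1)^4 / (4! * 7! * 2^11) x^11 = 1/(24*5040*2048) x^11 = (1/247726080) x^11
Hence J_3(x) = x^11/247726080 - x^9/2211840 + x^7/30720 - x^5/768 + x^3/48 + ....

J_3(x); series = x^11/247726080 - x^9/2211840 + x^7/30720 - x^5/768 + x^3/48


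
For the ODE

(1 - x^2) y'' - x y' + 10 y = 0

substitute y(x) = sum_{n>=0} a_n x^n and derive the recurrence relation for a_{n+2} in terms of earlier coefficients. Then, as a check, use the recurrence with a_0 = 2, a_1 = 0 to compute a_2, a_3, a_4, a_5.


Substitute y = sum_n a_n x^n.
(1 - 1 x^2) y'' contributes (n+2)(n+1) a_{n+2} - n(n-1) a_n at x^n.
-x y'(x) contributes -n a_n at x^n.
10 y(x) contributes 10 a_n at x^n.
Matching x^n: (n+2)(n+1) a_{n+2} + (-n(n-1) - n + 10) a_n = 0.
Thus a_{n+2} = (n(n-1) + n - 10) / ((n+1)(n+2)) * a_n.

Check with a_0 = 2, a_1 = 0 (apply the recurrence for n = 0, 1, 2, 3): a_0 = 2, a_1 = 0, a_2 = -10, a_3 = 0, a_4 = 5, a_5 = 0.

a_(n+2) = (n(n-1) + n - 10) / ((n+1)(n+2)) * a_n; check: a_0 = 2, a_1 = 0, a_2 = -10, a_3 = 0, a_4 = 5, a_5 = 0


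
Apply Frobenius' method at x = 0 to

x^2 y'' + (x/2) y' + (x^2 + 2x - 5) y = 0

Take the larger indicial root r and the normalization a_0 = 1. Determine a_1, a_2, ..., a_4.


Write in Frobenius form y'' + (p(x)/x) y' + (q(x)/x^2) y = 0:
  p(x) = 1/2,  q(x) = x^2 + 2x - 5.
Indicial equation: r(r-1) + (1/2) r + (-5) = 0 -> roots r_1 = 5/2, r_2 = -2.
Take r = r_1 = 5/2. Let y(x) = x^r sum_{n>=0} a_n x^n with a_0 = 1.
Substitute y = x^r sum a_n x^n and match x^{r+n}. The recurrence is
  D(n) a_n + 2 a_{n-1} + 1 a_{n-2} = 0,  where D(n) = (r+n)(r+n-1) + (1/2)(r+n) + (-5).
  a_n = [-2 a_{n-1} - 1 a_{n-2}] / D(n).
Since the indicial polynomial factors as (r - r_1)(r - r_2), D(n) = (r_1 + n - r_1)(r_1 + n - r_2) = n(n + 9/2).
Evaluating step by step (a_0 = 1):
  n = 1: D(1) = 1(1 + 9/2) = 11/2; numerator = -2(1) = -2; a_1 = (-2)/(11/2) = -4/11
  n = 2: D(2) = 2(2 + 9/2) = 13; numerator = -2(-4/11) - 1(1) = -3/11; a_2 = (-3/11)/(13) = -3/143
  n = 3: D(3) = 3(3 + 9/2) = 45/2; numerator = -2(-3/143) - 1(-4/11) = 58/143; a_3 = (58/143)/(45/2) = 116/6435
  n = 4: D(4) = 4(4 + 9/2) = 34; numerator = -2(116/6435) - 1(-3/143) = -97/6435; a_4 = (-97/6435)/(34) = -97/218790

r = 5/2; a_0 = 1; a_1 = -4/11; a_2 = -3/143; a_3 = 116/6435; a_4 = -97/218790


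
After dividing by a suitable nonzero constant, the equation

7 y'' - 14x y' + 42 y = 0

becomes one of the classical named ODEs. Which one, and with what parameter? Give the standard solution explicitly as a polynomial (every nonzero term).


All three coefficients share the factor 7; dividing through by 7 gives  y'' - 2x y' + 6 y = 0.
This matches the Hermite equation y'' - 2x y' + 2n y = 0 with 2n = 6, so n = 3; the polynomial solution is H_3(x).
With y = sum_k a_k x^k, matching x^k gives (k+2)(k+1) a_{k+2} = 2(k - n) a_k = 2(k - 3) a_k. The right side vanishes at k = 3, so the series with the parity of 3 terminates at degree 3.
Standard normalization: leading coefficient of H_n is 2^n, so a_3 = 2^3 = 8. Work downward with a_k = (k+1)(k+2) a_{k+2} / (2(k - n)):
  a_1 = (2)(3)(8) / (2(1 - 3)) = 48/(-4) = -12
Hence H_3(x) = 8 x^3 - 12 x.

H_3(x); series = 8 x^3 - 12 x


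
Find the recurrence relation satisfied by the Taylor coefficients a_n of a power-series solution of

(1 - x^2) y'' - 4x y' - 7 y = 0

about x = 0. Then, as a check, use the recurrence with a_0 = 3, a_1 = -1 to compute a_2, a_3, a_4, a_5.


Substitute y = sum_n a_n x^n.
(1 - 1 x^2) y'' contributes (n+2)(n+1) a_{n+2} - n(n-1) a_n at x^n.
-4 x y'(x) contributes -4 n a_n at x^n.
-7 y(x) contributes -7 a_n at x^n.
Matching x^n: (n+2)(n+1) a_{n+2} + (-n(n-1) - 4 n - 7) a_n = 0.
Thus a_{n+2} = (n(n-1) + 4 n + 7) / ((n+1)(n+2)) * a_n.

Check with a_0 = 3, a_1 = -1 (apply the recurrence for n = 0, 1, 2, 3): a_0 = 3, a_1 = -1, a_2 = 21/2, a_3 = -11/6, a_4 = 119/8, a_5 = -55/24.

a_(n+2) = (n(n-1) + 4 n + 7) / ((n+1)(n+2)) * a_n; check: a_0 = 3, a_1 = -1, a_2 = 21/2, a_3 = -11/6, a_4 = 119/8, a_5 = -55/24


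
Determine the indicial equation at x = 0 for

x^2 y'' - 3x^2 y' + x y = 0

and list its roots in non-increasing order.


Divide by x^2 to reach normal form y'' + P_1(x) y' + P_2(x) y = 0 with P_1(x) = -3 and P_2(x) = 1/x.
x = 0 is a singular point because the y-coefficient 1/x has a pole at x = 0.
It is a regular singular point because x P_1(x) = p(x) = -3x and x^2 P_2(x) = q(x) = x are polynomials, hence analytic at x = 0.
p(0) = 0,  q(0) = 0.
Indicial equation: r(r-1) + p(0) r + q(0) = 0, i.e. r^2 + (p(0) - 1) r + q(0) = 0, i.e. r^2 - 1 r = 0.
Discriminant: (-1)^2 - 4(0) = 1, so r = (1 ± 1)/2.
Solving: r_1 = 1, r_2 = 0.

indicial: r^2 - 1 r = 0; roots r_1 = 1, r_2 = 0


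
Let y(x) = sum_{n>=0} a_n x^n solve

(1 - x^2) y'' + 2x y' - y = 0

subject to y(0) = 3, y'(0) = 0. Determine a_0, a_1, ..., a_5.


Ansatz: y(x) = sum_{n>=0} a_n x^n, so y'(x) = sum_{n>=1} n a_n x^(n-1) and y''(x) = sum_{n>=2} n(n-1) a_n x^(n-2).
Substitute into P(x) y'' + Q(x) y' + R(x) y = 0 with P(x) = 1 - x^2, Q(x) = 2x, R(x) = -1, and match powers of x.
Initial conditions: a_0 = 3, a_1 = 0.
Setting the coefficient of each power of x to zero and solving order by order (substituting the coefficients already found):
  x^0: 2 a_2 - a_0 = 0  ->  2 a_2 = a_0 = 3  ->  a_2 = 3/2
  x^1: 6 a_3 + a_1 = 0  ->  6 a_3 = -a_1 = 0  ->  a_3 = 0
  x^2: 12 a_4 + a_2 = 0  ->  12 a_4 = -a_2 = -3/2  ->  a_4 = -1/8
  x^3: 20 a_5 - a_3 = 0  ->  20 a_5 = a_3 = 0  ->  a_5 = 0
Truncated series: y(x) = 3 + (3/2) x^2 - (1/8) x^4 + O(x^6).

a_0 = 3; a_1 = 0; a_2 = 3/2; a_3 = 0; a_4 = -1/8; a_5 = 0


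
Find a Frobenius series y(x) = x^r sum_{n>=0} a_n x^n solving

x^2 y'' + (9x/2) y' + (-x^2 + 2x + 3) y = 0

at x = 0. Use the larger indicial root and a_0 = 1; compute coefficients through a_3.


Write in Frobenius form y'' + (p(x)/x) y' + (q(x)/x^2) y = 0:
  p(x) = 9/2,  q(x) = -x^2 + 2x + 3.
Indicial equation: r(r-1) + (9/2) r + (3) = 0 -> roots r_1 = -3/2, r_2 = -2.
Take r = r_1 = -3/2. Let y(x) = x^r sum_{n>=0} a_n x^n with a_0 = 1.
Substitute y = x^r sum a_n x^n and match x^{r+n}. The recurrence is
  D(n) a_n + 2 a_{n-1} - 1 a_{n-2} = 0,  where D(n) = (r+n)(r+n-1) + (9/2)(r+n) + (3).
  a_n = [-2 a_{n-1} + 1 a_{n-2}] / D(n).
Since the indicial polynomial factors as (r - r_1)(r - r_2), D(n) = (r_1 + n - r_1)(r_1 + n - r_2) = n(n + 1/2).
Evaluating step by step (a_0 = 1):
  n = 1: D(1) = 1(1 + 1/2) = 3/2; numerator = -2(1) = -2; a_1 = (-2)/(3/2) = -4/3
  n = 2: D(2) = 2(2 + 1/2) = 5; numerator = -2(-4/3) + 1(1) = 11/3; a_2 = (11/3)/(5) = 11/15
  n = 3: D(3) = 3(3 + 1/2) = 21/2; numerator = -2(11/15) + 1(-4/3) = -14/5; a_3 = (-14/5)/(21/2) = -4/15

r = -3/2; a_0 = 1; a_1 = -4/3; a_2 = 11/15; a_3 = -4/15


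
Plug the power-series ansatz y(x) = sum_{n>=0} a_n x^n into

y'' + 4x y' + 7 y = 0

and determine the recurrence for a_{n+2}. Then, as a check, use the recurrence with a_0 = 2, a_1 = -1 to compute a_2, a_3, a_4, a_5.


Substitute y = sum_n a_n x^n.
y''(x) has coefficient (n+2)(n+1) a_{n+2} at x^n;
4 x y'(x) has coefficient 4 n a_n at x^n (shift);
7 y(x) has coefficient 7 a_n at x^n.
Matching x^n: (n+2)(n+1) a_{n+2} + (4n + 7) a_n = 0.
Thus a_{n+2} = (-4n - 7) / ((n+1)(n+2)) * a_n.

Check with a_0 = 2, a_1 = -1 (apply the recurrence for n = 0, 1, 2, 3): a_0 = 2, a_1 = -1, a_2 = -7, a_3 = 11/6, a_4 = 35/4, a_5 = -209/120.

a_(n+2) = (-4n - 7) / ((n+1)(n+2)) * a_n; check: a_0 = 2, a_1 = -1, a_2 = -7, a_3 = 11/6, a_4 = 35/4, a_5 = -209/120


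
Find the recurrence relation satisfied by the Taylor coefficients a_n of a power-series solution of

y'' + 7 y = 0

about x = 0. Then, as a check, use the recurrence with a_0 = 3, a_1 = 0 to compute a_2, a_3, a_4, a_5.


Substitute y = sum_n a_n x^n into y'' + (const) y = 0.
y''(x) = sum_{n>=0} (n+2)(n+1) a_{n+2} x^n.
The ODE becomes sum_n [(n+2)(n+1) a_{n+2} + 7 a_n] x^n = 0.
Setting each coefficient to zero gives the recurrence:
  (n+2)(n+1) a_{n+2} + 7 a_n = 0,
  a_{n+2} = -7 / ((n+1)(n+2)) a_n.

Check with a_0 = 3, a_1 = 0 (apply the recurrence for n = 0, 1, 2, 3): a_0 = 3, a_1 = 0, a_2 = -21/2, a_3 = 0, a_4 = 49/8, a_5 = 0.

a_{n+2} = -7/((n+1)(n+2)) * a_n; check: a_0 = 3, a_1 = 0, a_2 = -21/2, a_3 = 0, a_4 = 49/8, a_5 = 0


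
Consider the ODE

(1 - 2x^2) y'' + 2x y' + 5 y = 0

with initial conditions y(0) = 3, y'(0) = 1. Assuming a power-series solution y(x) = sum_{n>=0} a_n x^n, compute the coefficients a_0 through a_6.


Ansatz: y(x) = sum_{n>=0} a_n x^n, so y'(x) = sum_{n>=1} n a_n x^(n-1) and y''(x) = sum_{n>=2} n(n-1) a_n x^(n-2).
Substitute into P(x) y'' + Q(x) y' + R(x) y = 0 with P(x) = 1 - 2x^2, Q(x) = 2x, R(x) = 5, and match powers of x.
Initial conditions: a_0 = 3, a_1 = 1.
Setting the coefficient of each power of x to zero and solving order by order (substituting the coefficients already found):
  x^0: 2 a_2 + 5 a_0 = 0  ->  2 a_2 = -5 a_0 = -15  ->  a_2 = -15/2
  x^1: 6 a_3 + 7 a_1 = 0  ->  6 a_3 = -7 a_1 = -7  ->  a_3 = -7/6
  x^2: 12 a_4 + 5 a_2 = 0  ->  12 a_4 = -5 a_2 = 75/2  ->  a_4 = 25/8
  x^3: 20 a_5 - a_3 = 0  ->  20 a_5 = a_3 = -7/6  ->  a_5 = -7/120
  x^4: 30 a_6 - 11 a_4 = 0  ->  30 a_6 = 11 a_4 = 275/8  ->  a_6 = 55/48
Truncated series: y(x) = 3 + x - (15/2) x^2 - (7/6) x^3 + (25/8) x^4 - (7/120) x^5 + (55/48) x^6 + O(x^7).

a_0 = 3; a_1 = 1; a_2 = -15/2; a_3 = -7/6; a_4 = 25/8; a_5 = -7/120; a_6 = 55/48


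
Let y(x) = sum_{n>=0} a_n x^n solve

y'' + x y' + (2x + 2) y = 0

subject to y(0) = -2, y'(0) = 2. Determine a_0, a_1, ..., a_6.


Ansatz: y(x) = sum_{n>=0} a_n x^n, so y'(x) = sum_{n>=1} n a_n x^(n-1) and y''(x) = sum_{n>=2} n(n-1) a_n x^(n-2).
Substitute into P(x) y'' + Q(x) y' + R(x) y = 0 with P(x) = 1, Q(x) = x, R(x) = 2x + 2, and match powers of x.
Initial conditions: a_0 = -2, a_1 = 2.
Setting the coefficient of each power of x to zero and solving order by order (substituting the coefficients already found):
  x^0: 2 a_2 + 2 a_0 = 0  ->  2 a_2 = -2 a_0 = 4  ->  a_2 = 2
  x^1: 6 a_3 + 3 a_1 + 2 a_0 = 0  ->  6 a_3 = -3 a_1 - 2 a_0 = -2  ->  a_3 = -1/3
  x^2: 12 a_4 + 4 a_2 + 2 a_1 = 0  ->  12 a_4 = -4 a_2 - 2 a_1 = -12  ->  a_4 = -1
  x^3: 20 a_5 + 5 a_3 + 2 a_2 = 0  ->  20 a_5 = -5 a_3 - 2 a_2 = -7/3  ->  a_5 = -7/60
  x^4: 30 a_6 + 6 a_4 + 2 a_3 = 0  ->  30 a_6 = -6 a_4 - 2 a_3 = 20/3  ->  a_6 = 2/9
Truncated series: y(x) = -2 + 2 x + 2 x^2 - (1/3) x^3 - x^4 - (7/60) x^5 + (2/9) x^6 + O(x^7).

a_0 = -2; a_1 = 2; a_2 = 2; a_3 = -1/3; a_4 = -1; a_5 = -7/60; a_6 = 2/9


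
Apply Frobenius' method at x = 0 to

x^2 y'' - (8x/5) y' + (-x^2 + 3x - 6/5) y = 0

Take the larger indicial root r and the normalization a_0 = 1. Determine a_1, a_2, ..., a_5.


Write in Frobenius form y'' + (p(x)/x) y' + (q(x)/x^2) y = 0:
  p(x) = -8/5,  q(x) = -x^2 + 3x - 6/5.
Indicial equation: r(r-1) + (-8/5) r + (-6/5) = 0 -> roots r_1 = 3, r_2 = -2/5.
Take r = r_1 = 3. Let y(x) = x^r sum_{n>=0} a_n x^n with a_0 = 1.
Substitute y = x^r sum a_n x^n and match x^{r+n}. The recurrence is
  D(n) a_n + 3 a_{n-1} - 1 a_{n-2} = 0,  where D(n) = (r+n)(r+n-1) + (-8/5)(r+n) + (-6/5).
  a_n = [-3 a_{n-1} + 1 a_{n-2}] / D(n).
Since the indicial polynomial factors as (r - r_1)(r - r_2), D(n) = (r_1 + n - r_1)(r_1 + n - r_2) = n(n + 17/5).
Evaluating step by step (a_0 = 1):
  n = 1: D(1) = 1(1 + 17/5) = 22/5; numerator = -3(1) = -3; a_1 = (-3)/(22/5) = -15/22
  n = 2: D(2) = 2(2 + 17/5) = 54/5; numerator = -3(-15/22) + 1(1) = 67/22; a_2 = (67/22)/(54/5) = 335/1188
  n = 3: D(3) = 3(3 + 17/5) = 96/5; numerator = -3(335/1188) + 1(-15/22) = -55/36; a_3 = (-55/36)/(96/5) = -275/3456
  n = 4: D(4) = 4(4 + 17/5) = 148/5; numerator = -3(-275/3456) + 1(335/1188) = 19795/38016; a_4 = (19795/38016)/(148/5) = 2675/152064
  n = 5: D(5) = 5(5 + 17/5) = 42; numerator = -3(2675/152064) + 1(-275/3456) = -20125/152064; a_5 = (-20125/152064)/(42) = -2875/912384

r = 3; a_0 = 1; a_1 = -15/22; a_2 = 335/1188; a_3 = -275/3456; a_4 = 2675/152064; a_5 = -2875/912384


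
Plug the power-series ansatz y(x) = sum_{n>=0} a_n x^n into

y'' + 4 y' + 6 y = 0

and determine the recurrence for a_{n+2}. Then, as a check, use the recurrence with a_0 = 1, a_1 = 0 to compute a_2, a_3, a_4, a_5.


Substitute y = sum_n a_n x^n.
y''(x) has coefficient (n+2)(n+1) a_{n+2} at x^n;
4 y'(x) has coefficient 4 (n+1) a_{n+1} at x^n;
6 y(x) has coefficient 6 a_n at x^n.
Matching x^n: (n+2)(n+1) a_{n+2} + 4 (n+1) a_{n+1} + 6 a_n = 0.
Thus a_{n+2} = [-4 (n+1) a_{n+1} - 6 a_n] / ((n+1)(n+2)).

Check with a_0 = 1, a_1 = 0 (apply the recurrence for n = 0, 1, 2, 3): a_0 = 1, a_1 = 0, a_2 = -3, a_3 = 4, a_4 = -5/2, a_5 = 4/5.

a_(n+2) = [-4 (n+1) a_(n+1) - 6 a_n] / ((n+1)(n+2)); check: a_0 = 1, a_1 = 0, a_2 = -3, a_3 = 4, a_4 = -5/2, a_5 = 4/5


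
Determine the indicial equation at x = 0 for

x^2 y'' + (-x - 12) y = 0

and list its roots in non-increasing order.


Divide by x^2 to reach normal form y'' + P_1(x) y' + P_2(x) y = 0 with P_1(x) = 0 and P_2(x) = -1/x - 12/x^2.
x = 0 is a singular point because the y-coefficient -1/x - 12/x^2 has a pole at x = 0.
It is a regular singular point because x P_1(x) = p(x) = 0 and x^2 P_2(x) = q(x) = -x - 12 are polynomials, hence analytic at x = 0.
p(0) = 0,  q(0) = -12.
Indicial equation: r(r-1) + p(0) r + q(0) = 0, i.e. r^2 + (p(0) - 1) r + q(0) = 0, i.e. r^2 - 1 r - 12 = 0.
Discriminant: (-1)^2 - 4(-12) = 49, so r = (1 ± 7)/2.
Solving: r_1 = 4, r_2 = -3.

indicial: r^2 - 1 r - 12 = 0; roots r_1 = 4, r_2 = -3


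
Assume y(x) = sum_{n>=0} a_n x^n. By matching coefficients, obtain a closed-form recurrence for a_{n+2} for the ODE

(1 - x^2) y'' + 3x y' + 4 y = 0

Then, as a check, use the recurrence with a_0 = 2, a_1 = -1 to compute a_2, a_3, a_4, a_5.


Substitute y = sum_n a_n x^n.
(1 - 1 x^2) y'' contributes (n+2)(n+1) a_{n+2} - n(n-1) a_n at x^n.
3 x y'(x) contributes 3 n a_n at x^n.
4 y(x) contributes 4 a_n at x^n.
Matching x^n: (n+2)(n+1) a_{n+2} + (-n(n-1) + 3 n + 4) a_n = 0.
Thus a_{n+2} = (n(n-1) - 3 n - 4) / ((n+1)(n+2)) * a_n.

Check with a_0 = 2, a_1 = -1 (apply the recurrence for n = 0, 1, 2, 3): a_0 = 2, a_1 = -1, a_2 = -4, a_3 = 7/6, a_4 = 8/3, a_5 = -49/120.

a_(n+2) = (n(n-1) - 3 n - 4) / ((n+1)(n+2)) * a_n; check: a_0 = 2, a_1 = -1, a_2 = -4, a_3 = 7/6, a_4 = 8/3, a_5 = -49/120


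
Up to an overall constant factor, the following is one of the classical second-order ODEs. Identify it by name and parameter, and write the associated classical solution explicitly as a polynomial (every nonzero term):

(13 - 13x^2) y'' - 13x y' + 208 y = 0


All three coefficients share the factor 13; dividing through by 13 gives  (1 - x^2) y'' - x y' + 16 y = 0.
This matches the Chebyshev equation (1 - x^2) y'' - x y' + n^2 y = 0 (note the -x y' term, not -2x y') with n^2 = 16, so n = 4; the polynomial solution is T_4(x).
With y = sum_k a_k x^k, matching x^k gives (k+2)(k+1) a_{k+2} = (k^2 - n^2) a_k = (k - 4)(k + 4) a_k. The right side vanishes at k = 4, so the series with the parity of 4 terminates at degree 4.
Standard normalization: leading coefficient of T_n is 2^(n-1), so a_4 = 2^3 = 8. Work downward with a_k = (k+1)(k+2) a_{k+2} / ((k - 4)(k + 4)):
  a_2 = (3)(4)(8) / ((2 - 4)(2 + 4)) = 96/(-12) = -8
  a_0 = (1)(2)(-8) / ((0 - 4)(0 + 4)) = -16/(-16) = 1
Hence T_4(x) = 8 x^4 - 8 x^2 + 1.

T_4(x); series = 8 x^4 - 8 x^2 + 1


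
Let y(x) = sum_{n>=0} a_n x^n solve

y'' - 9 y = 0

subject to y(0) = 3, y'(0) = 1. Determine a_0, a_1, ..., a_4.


Ansatz: y(x) = sum_{n>=0} a_n x^n, so y'(x) = sum_{n>=1} n a_n x^(n-1) and y''(x) = sum_{n>=2} n(n-1) a_n x^(n-2).
Substitute into P(x) y'' + Q(x) y' + R(x) y = 0 with P(x) = 1, Q(x) = 0, R(x) = -9, and match powers of x.
Initial conditions: a_0 = 3, a_1 = 1.
Setting the coefficient of each power of x to zero and solving order by order (substituting the coefficients already found):
  x^0: 2 a_2 - 9 a_0 = 0  ->  2 a_2 = 9 a_0 = 27  ->  a_2 = 27/2
  x^1: 6 a_3 - 9 a_1 = 0  ->  6 a_3 = 9 a_1 = 9  ->  a_3 = 3/2
  x^2: 12 a_4 - 9 a_2 = 0  ->  12 a_4 = 9 a_2 = 243/2  ->  a_4 = 81/8
Truncated series: y(x) = 3 + x + (27/2) x^2 + (3/2) x^3 + (81/8) x^4 + O(x^5).

a_0 = 3; a_1 = 1; a_2 = 27/2; a_3 = 3/2; a_4 = 81/8


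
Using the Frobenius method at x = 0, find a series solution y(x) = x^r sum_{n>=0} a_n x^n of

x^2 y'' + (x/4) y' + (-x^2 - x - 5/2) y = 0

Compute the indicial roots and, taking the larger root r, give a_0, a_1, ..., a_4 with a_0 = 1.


Write in Frobenius form y'' + (p(x)/x) y' + (q(x)/x^2) y = 0:
  p(x) = 1/4,  q(x) = -x^2 - x - 5/2.
Indicial equation: r(r-1) + (1/4) r + (-5/2) = 0 -> roots r_1 = 2, r_2 = -5/4.
Take r = r_1 = 2. Let y(x) = x^r sum_{n>=0} a_n x^n with a_0 = 1.
Substitute y = x^r sum a_n x^n and match x^{r+n}. The recurrence is
  D(n) a_n - 1 a_{n-1} - 1 a_{n-2} = 0,  where D(n) = (r+n)(r+n-1) + (1/4)(r+n) + (-5/2).
  a_n = [1 a_{n-1} + 1 a_{n-2}] / D(n).
Since the indicial polynomial factors as (r - r_1)(r - r_2), D(n) = (r_1 + n - r_1)(r_1 + n - r_2) = n(n + 13/4).
Evaluating step by step (a_0 = 1):
  n = 1: D(1) = 1(1 + 13/4) = 17/4; numerator = 1(1) = 1; a_1 = (1)/(17/4) = 4/17
  n = 2: D(2) = 2(2 + 13/4) = 21/2; numerator = 1(4/17) + 1(1) = 21/17; a_2 = (21/17)/(21/2) = 2/17
  n = 3: D(3) = 3(3 + 13/4) = 75/4; numerator = 1(2/17) + 1(4/17) = 6/17; a_3 = (6/17)/(75/4) = 8/425
  n = 4: D(4) = 4(4 + 13/4) = 29; numerator = 1(8/425) + 1(2/17) = 58/425; a_4 = (58/425)/(29) = 2/425

r = 2; a_0 = 1; a_1 = 4/17; a_2 = 2/17; a_3 = 8/425; a_4 = 2/425


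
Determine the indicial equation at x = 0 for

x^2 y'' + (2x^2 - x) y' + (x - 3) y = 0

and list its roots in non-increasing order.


Divide by x^2 to reach normal form y'' + P_1(x) y' + P_2(x) y = 0 with P_1(x) = 2 - 1/x and P_2(x) = 1/x - 3/x^2.
x = 0 is a singular point because the y'-coefficient 2 - 1/x has a pole at x = 0 and the y-coefficient 1/x - 3/x^2 has a pole at x = 0.
It is a regular singular point because x P_1(x) = p(x) = 2x - 1 and x^2 P_2(x) = q(x) = x - 3 are polynomials, hence analytic at x = 0.
p(0) = -1,  q(0) = -3.
Indicial equation: r(r-1) + p(0) r + q(0) = 0, i.e. r^2 + (p(0) - 1) r + q(0) = 0, i.e. r^2 - 2 r - 3 = 0.
Discriminant: (-2)^2 - 4(-3) = 16, so r = (2 ± 4)/2.
Solving: r_1 = 3, r_2 = -1.

indicial: r^2 - 2 r - 3 = 0; roots r_1 = 3, r_2 = -1


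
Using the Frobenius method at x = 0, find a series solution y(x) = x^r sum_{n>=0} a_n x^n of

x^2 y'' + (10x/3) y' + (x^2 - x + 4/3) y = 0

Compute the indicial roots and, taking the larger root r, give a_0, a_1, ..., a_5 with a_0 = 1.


Write in Frobenius form y'' + (p(x)/x) y' + (q(x)/x^2) y = 0:
  p(x) = 10/3,  q(x) = x^2 - x + 4/3.
Indicial equation: r(r-1) + (10/3) r + (4/3) = 0 -> roots r_1 = -1, r_2 = -4/3.
Take r = r_1 = -1. Let y(x) = x^r sum_{n>=0} a_n x^n with a_0 = 1.
Substitute y = x^r sum a_n x^n and match x^{r+n}. The recurrence is
  D(n) a_n - 1 a_{n-1} + 1 a_{n-2} = 0,  where D(n) = (r+n)(r+n-1) + (10/3)(r+n) + (4/3).
  a_n = [1 a_{n-1} - 1 a_{n-2}] / D(n).
Since the indicial polynomial factors as (r - r_1)(r - r_2), D(n) = (r_1 + n - r_1)(r_1 + n - r_2) = n(n + 1/3).
Evaluating step by step (a_0 = 1):
  n = 1: D(1) = 1(1 + 1/3) = 4/3; numerator = 1(1) = 1; a_1 = (1)/(4/3) = 3/4
  n = 2: D(2) = 2(2 + 1/3) = 14/3; numerator = 1(3/4) - 1(1) = -1/4; a_2 = (-1/4)/(14/3) = -3/56
  n = 3: D(3) = 3(3 + 1/3) = 10; numerator = 1(-3/56) - 1(3/4) = -45/56; a_3 = (-45/56)/(10) = -9/112
  n = 4: D(4) = 4(4 + 1/3) = 52/3; numerator = 1(-9/112) - 1(-3/56) = -3/112; a_4 = (-3/112)/(52/3) = -9/5824
  n = 5: D(5) = 5(5 + 1/3) = 80/3; numerator = 1(-9/5824) - 1(-9/112) = 459/5824; a_5 = (459/5824)/(80/3) = 1377/465920

r = -1; a_0 = 1; a_1 = 3/4; a_2 = -3/56; a_3 = -9/112; a_4 = -9/5824; a_5 = 1377/465920


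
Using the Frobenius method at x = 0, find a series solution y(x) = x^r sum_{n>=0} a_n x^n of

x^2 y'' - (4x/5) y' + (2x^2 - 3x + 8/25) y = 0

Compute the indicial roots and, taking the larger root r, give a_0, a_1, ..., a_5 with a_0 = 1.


Write in Frobenius form y'' + (p(x)/x) y' + (q(x)/x^2) y = 0:
  p(x) = -4/5,  q(x) = 2x^2 - 3x + 8/25.
Indicial equation: r(r-1) + (-4/5) r + (8/25) = 0 -> roots r_1 = 8/5, r_2 = 1/5.
Take r = r_1 = 8/5. Let y(x) = x^r sum_{n>=0} a_n x^n with a_0 = 1.
Substitute y = x^r sum a_n x^n and match x^{r+n}. The recurrence is
  D(n) a_n - 3 a_{n-1} + 2 a_{n-2} = 0,  where D(n) = (r+n)(r+n-1) + (-4/5)(r+n) + (8/25).
  a_n = [3 a_{n-1} - 2 a_{n-2}] / D(n).
Since the indicial polynomial factors as (r - r_1)(r - r_2), D(n) = (r_1 + n - r_1)(r_1 + n - r_2) = n(n + 7/5).
Evaluating step by step (a_0 = 1):
  n = 1: D(1) = 1(1 + 7/5) = 12/5; numerator = 3(1) = 3; a_1 = (3)/(12/5) = 5/4
  n = 2: D(2) = 2(2 + 7/5) = 34/5; numerator = 3(5/4) - 2(1) = 7/4; a_2 = (7/4)/(34/5) = 35/136
  n = 3: D(3) = 3(3 + 7/5) = 66/5; numerator = 3(35/136) - 2(5/4) = -235/136; a_3 = (-235/136)/(66/5) = -1175/8976
  n = 4: D(4) = 4(4 + 7/5) = 108/5; numerator = 3(-1175/8976) - 2(35/136) = -2715/2992; a_4 = (-2715/2992)/(108/5) = -4525/107712
  n = 5: D(5) = 5(5 + 7/5) = 32; numerator = 3(-4525/107712) - 2(-1175/8976) = 1625/11968; a_5 = (1625/11968)/(32) = 1625/382976

r = 8/5; a_0 = 1; a_1 = 5/4; a_2 = 35/136; a_3 = -1175/8976; a_4 = -4525/107712; a_5 = 1625/382976


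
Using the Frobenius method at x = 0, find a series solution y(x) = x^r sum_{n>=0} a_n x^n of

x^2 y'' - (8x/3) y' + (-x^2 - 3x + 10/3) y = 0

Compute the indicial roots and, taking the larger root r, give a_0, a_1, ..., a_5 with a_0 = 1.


Write in Frobenius form y'' + (p(x)/x) y' + (q(x)/x^2) y = 0:
  p(x) = -8/3,  q(x) = -x^2 - 3x + 10/3.
Indicial equation: r(r-1) + (-8/3) r + (10/3) = 0 -> roots r_1 = 2, r_2 = 5/3.
Take r = r_1 = 2. Let y(x) = x^r sum_{n>=0} a_n x^n with a_0 = 1.
Substitute y = x^r sum a_n x^n and match x^{r+n}. The recurrence is
  D(n) a_n - 3 a_{n-1} - 1 a_{n-2} = 0,  where D(n) = (r+n)(r+n-1) + (-8/3)(r+n) + (10/3).
  a_n = [3 a_{n-1} + 1 a_{n-2}] / D(n).
Since the indicial polynomial factors as (r - r_1)(r - r_2), D(n) = (r_1 + n - r_1)(r_1 + n - r_2) = n(n + 1/3).
Evaluating step by step (a_0 = 1):
  n = 1: D(1) = 1(1 + 1/3) = 4/3; numerator = 3(1) = 3; a_1 = (3)/(4/3) = 9/4
  n = 2: D(2) = 2(2 + 1/3) = 14/3; numerator = 3(9/4) + 1(1) = 31/4; a_2 = (31/4)/(14/3) = 93/56
  n = 3: D(3) = 3(3 + 1/3) = 10; numerator = 3(93/56) + 1(9/4) = 405/56; a_3 = (405/56)/(10) = 81/112
  n = 4: D(4) = 4(4 + 1/3) = 52/3; numerator = 3(81/112) + 1(93/56) = 429/112; a_4 = (429/112)/(52/3) = 99/448
  n = 5: D(5) = 5(5 + 1/3) = 80/3; numerator = 3(99/448) + 1(81/112) = 621/448; a_5 = (621/448)/(80/3) = 1863/35840

r = 2; a_0 = 1; a_1 = 9/4; a_2 = 93/56; a_3 = 81/112; a_4 = 99/448; a_5 = 1863/35840


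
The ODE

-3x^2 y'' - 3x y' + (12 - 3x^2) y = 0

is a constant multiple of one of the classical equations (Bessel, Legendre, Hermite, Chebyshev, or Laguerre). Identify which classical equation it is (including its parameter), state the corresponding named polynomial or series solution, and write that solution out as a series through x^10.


All three coefficients share the factor -3; dividing through by -3 gives  x^2 y'' + x y' + (x^2 - 4) y = 0.
This matches the Bessel equation x^2 y'' + x y' + (x^2 - nu^2) y = 0 with nu^2 = 4, so nu = 2; the solution bounded at x = 0 is J_2(x).
Frobenius at x = 0: indicial roots ±nu; for r = nu the recurrence k(k + 2nu) c_k = -c_{k-2} gives the standard series J_nu(x) = sum_{k>=0} (-1)^k / (k! (k+nu)!) (x/2)^(2k+nu). Evaluate the first 5 terms:
  k = 0: (-1)^0 / (0! * 2! * 2^2) x^2 = 1/(1*2*4) x^2 = (1/8) x^2
  k = 1: (-1)^1 / (1! * 3! * 2^4) x^4 = -1/(1*6*16) x^4 = (-1/96) x^4
  k = 2: (-1)^2 / (2! * 4! * 2^6) x^6 = 1/(2*24*64) x^6 = (1/3072) x^6
  k = 3: (-1)^3 / (3! * 5! * 2^8) x^8 = -1/(6*120*256) x^8 = (-1/184320) x^8
  k = 4: (-1)^4 / (4! * 6! * 2^10) x^10 = 1/(24*720*1024) x^10 = (1/17694720) x^10
Hence J_2(x) = x^10/17694720 - x^8/184320 + x^6/3072 - x^4/96 + x^2/8 + ....

J_2(x); series = x^10/17694720 - x^8/184320 + x^6/3072 - x^4/96 + x^2/8


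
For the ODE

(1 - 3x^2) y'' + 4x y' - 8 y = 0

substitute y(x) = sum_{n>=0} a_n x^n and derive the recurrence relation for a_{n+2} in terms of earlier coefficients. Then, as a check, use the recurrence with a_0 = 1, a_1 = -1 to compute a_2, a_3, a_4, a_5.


Substitute y = sum_n a_n x^n.
(1 - 3 x^2) y'' contributes (n+2)(n+1) a_{n+2} - 3 n(n-1) a_n at x^n.
4 x y'(x) contributes 4 n a_n at x^n.
-8 y(x) contributes -8 a_n at x^n.
Matching x^n: (n+2)(n+1) a_{n+2} + (-3 n(n-1) + 4 n - 8) a_n = 0.
Thus a_{n+2} = (3 n(n-1) - 4 n + 8) / ((n+1)(n+2)) * a_n.

Check with a_0 = 1, a_1 = -1 (apply the recurrence for n = 0, 1, 2, 3): a_0 = 1, a_1 = -1, a_2 = 4, a_3 = -2/3, a_4 = 2, a_5 = -7/15.

a_(n+2) = (3 n(n-1) - 4 n + 8) / ((n+1)(n+2)) * a_n; check: a_0 = 1, a_1 = -1, a_2 = 4, a_3 = -2/3, a_4 = 2, a_5 = -7/15


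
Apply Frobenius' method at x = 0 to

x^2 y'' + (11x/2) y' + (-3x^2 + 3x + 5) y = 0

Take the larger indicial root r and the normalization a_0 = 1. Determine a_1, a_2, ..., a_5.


Write in Frobenius form y'' + (p(x)/x) y' + (q(x)/x^2) y = 0:
  p(x) = 11/2,  q(x) = -3x^2 + 3x + 5.
Indicial equation: r(r-1) + (11/2) r + (5) = 0 -> roots r_1 = -2, r_2 = -5/2.
Take r = r_1 = -2. Let y(x) = x^r sum_{n>=0} a_n x^n with a_0 = 1.
Substitute y = x^r sum a_n x^n and match x^{r+n}. The recurrence is
  D(n) a_n + 3 a_{n-1} - 3 a_{n-2} = 0,  where D(n) = (r+n)(r+n-1) + (11/2)(r+n) + (5).
  a_n = [-3 a_{n-1} + 3 a_{n-2}] / D(n).
Since the indicial polynomial factors as (r - r_1)(r - r_2), D(n) = (r_1 + n - r_1)(r_1 + n - r_2) = n(n + 1/2).
Evaluating step by step (a_0 = 1):
  n = 1: D(1) = 1(1 + 1/2) = 3/2; numerator = -3(1) = -3; a_1 = (-3)/(3/2) = -2
  n = 2: D(2) = 2(2 + 1/2) = 5; numerator = -3(-2) + 3(1) = 9; a_2 = (9)/(5) = 9/5
  n = 3: D(3) = 3(3 + 1/2) = 21/2; numerator = -3(9/5) + 3(-2) = -57/5; a_3 = (-57/5)/(21/2) = -38/35
  n = 4: D(4) = 4(4 + 1/2) = 18; numerator = -3(-38/35) + 3(9/5) = 303/35; a_4 = (303/35)/(18) = 101/210
  n = 5: D(5) = 5(5 + 1/2) = 55/2; numerator = -3(101/210) + 3(-38/35) = -47/10; a_5 = (-47/10)/(55/2) = -47/275

r = -2; a_0 = 1; a_1 = -2; a_2 = 9/5; a_3 = -38/35; a_4 = 101/210; a_5 = -47/275


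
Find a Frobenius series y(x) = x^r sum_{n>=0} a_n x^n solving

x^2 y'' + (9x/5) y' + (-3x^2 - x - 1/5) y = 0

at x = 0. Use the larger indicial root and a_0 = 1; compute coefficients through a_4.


Write in Frobenius form y'' + (p(x)/x) y' + (q(x)/x^2) y = 0:
  p(x) = 9/5,  q(x) = -3x^2 - x - 1/5.
Indicial equation: r(r-1) + (9/5) r + (-1/5) = 0 -> roots r_1 = 1/5, r_2 = -1.
Take r = r_1 = 1/5. Let y(x) = x^r sum_{n>=0} a_n x^n with a_0 = 1.
Substitute y = x^r sum a_n x^n and match x^{r+n}. The recurrence is
  D(n) a_n - 1 a_{n-1} - 3 a_{n-2} = 0,  where D(n) = (r+n)(r+n-1) + (9/5)(r+n) + (-1/5).
  a_n = [1 a_{n-1} + 3 a_{n-2}] / D(n).
Since the indicial polynomial factors as (r - r_1)(r - r_2), D(n) = (r_1 + n - r_1)(r_1 + n - r_2) = n(n + 6/5).
Evaluating step by step (a_0 = 1):
  n = 1: D(1) = 1(1 + 6/5) = 11/5; numerator = 1(1) = 1; a_1 = (1)/(11/5) = 5/11
  n = 2: D(2) = 2(2 + 6/5) = 32/5; numerator = 1(5/11) + 3(1) = 38/11; a_2 = (38/11)/(32/5) = 95/176
  n = 3: D(3) = 3(3 + 6/5) = 63/5; numerator = 1(95/176) + 3(5/11) = 335/176; a_3 = (335/176)/(63/5) = 1675/11088
  n = 4: D(4) = 4(4 + 6/5) = 104/5; numerator = 1(1675/11088) + 3(95/176) = 9815/5544; a_4 = (9815/5544)/(104/5) = 3775/44352

r = 1/5; a_0 = 1; a_1 = 5/11; a_2 = 95/176; a_3 = 1675/11088; a_4 = 3775/44352


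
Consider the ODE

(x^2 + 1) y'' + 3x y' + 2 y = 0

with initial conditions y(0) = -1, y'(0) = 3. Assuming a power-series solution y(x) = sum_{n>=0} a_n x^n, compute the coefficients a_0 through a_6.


Ansatz: y(x) = sum_{n>=0} a_n x^n, so y'(x) = sum_{n>=1} n a_n x^(n-1) and y''(x) = sum_{n>=2} n(n-1) a_n x^(n-2).
Substitute into P(x) y'' + Q(x) y' + R(x) y = 0 with P(x) = x^2 + 1, Q(x) = 3x, R(x) = 2, and match powers of x.
Initial conditions: a_0 = -1, a_1 = 3.
Setting the coefficient of each power of x to zero and solving order by order (substituting the coefficients already found):
  x^0: 2 a_2 + 2 a_0 = 0  ->  2 a_2 = -2 a_0 = 2  ->  a_2 = 1
  x^1: 6 a_3 + 5 a_1 = 0  ->  6 a_3 = -5 a_1 = -15  ->  a_3 = -5/2
  x^2: 12 a_4 + 10 a_2 = 0  ->  12 a_4 = -10 a_2 = -10  ->  a_4 = -5/6
  x^3: 20 a_5 + 17 a_3 = 0  ->  20 a_5 = -17 a_3 = 85/2  ->  a_5 = 17/8
  x^4: 30 a_6 + 26 a_4 = 0  ->  30 a_6 = -26 a_4 = 65/3  ->  a_6 = 13/18
Truncated series: y(x) = -1 + 3 x + x^2 - (5/2) x^3 - (5/6) x^4 + (17/8) x^5 + (13/18) x^6 + O(x^7).

a_0 = -1; a_1 = 3; a_2 = 1; a_3 = -5/2; a_4 = -5/6; a_5 = 17/8; a_6 = 13/18


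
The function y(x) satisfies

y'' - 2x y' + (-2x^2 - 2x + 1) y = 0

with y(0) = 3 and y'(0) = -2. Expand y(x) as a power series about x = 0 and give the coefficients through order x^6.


Ansatz: y(x) = sum_{n>=0} a_n x^n, so y'(x) = sum_{n>=1} n a_n x^(n-1) and y''(x) = sum_{n>=2} n(n-1) a_n x^(n-2).
Substitute into P(x) y'' + Q(x) y' + R(x) y = 0 with P(x) = 1, Q(x) = -2x, R(x) = -2x^2 - 2x + 1, and match powers of x.
Initial conditions: a_0 = 3, a_1 = -2.
Setting the coefficient of each power of x to zero and solving order by order (substituting the coefficients already found):
  x^0: 2 a_2 + a_0 = 0  ->  2 a_2 = -a_0 = -3  ->  a_2 = -3/2
  x^1: 6 a_3 - a_1 - 2 a_0 = 0  ->  6 a_3 = a_1 + 2 a_0 = 4  ->  a_3 = 2/3
  x^2: 12 a_4 - 3 a_2 - 2 a_1 - 2 a_0 = 0  ->  12 a_4 = 3 a_2 + 2 a_1 + 2 a_0 = -5/2  ->  a_4 = -5/24
  x^3: 20 a_5 - 5 a_3 - 2 a_2 - 2 a_1 = 0  ->  20 a_5 = 5 a_3 + 2 a_2 + 2 a_1 = -11/3  ->  a_5 = -11/60
  x^4: 30 a_6 - 7 a_4 - 2 a_3 - 2 a_2 = 0  ->  30 a_6 = 7 a_4 + 2 a_3 + 2 a_2 = -25/8  ->  a_6 = -5/48
Truncated series: y(x) = 3 - 2 x - (3/2) x^2 + (2/3) x^3 - (5/24) x^4 - (11/60) x^5 - (5/48) x^6 + O(x^7).

a_0 = 3; a_1 = -2; a_2 = -3/2; a_3 = 2/3; a_4 = -5/24; a_5 = -11/60; a_6 = -5/48


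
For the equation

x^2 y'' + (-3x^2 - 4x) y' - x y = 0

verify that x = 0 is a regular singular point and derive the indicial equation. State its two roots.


Divide by x^2 to reach normal form y'' + P_1(x) y' + P_2(x) y = 0 with P_1(x) = -3 - 4/x and P_2(x) = -1/x.
x = 0 is a singular point because the y'-coefficient -3 - 4/x has a pole at x = 0 and the y-coefficient -1/x has a pole at x = 0.
It is a regular singular point because x P_1(x) = p(x) = -3x - 4 and x^2 P_2(x) = q(x) = -x are polynomials, hence analytic at x = 0.
p(0) = -4,  q(0) = 0.
Indicial equation: r(r-1) + p(0) r + q(0) = 0, i.e. r^2 + (p(0) - 1) r + q(0) = 0, i.e. r^2 - 5 r = 0.
Discriminant: (-5)^2 - 4(0) = 25, so r = (5 ± 5)/2.
Solving: r_1 = 5, r_2 = 0.

indicial: r^2 - 5 r = 0; roots r_1 = 5, r_2 = 0


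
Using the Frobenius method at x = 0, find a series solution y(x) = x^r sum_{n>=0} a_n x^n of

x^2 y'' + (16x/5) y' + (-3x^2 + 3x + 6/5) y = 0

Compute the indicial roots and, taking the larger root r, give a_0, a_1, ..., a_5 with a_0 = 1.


Write in Frobenius form y'' + (p(x)/x) y' + (q(x)/x^2) y = 0:
  p(x) = 16/5,  q(x) = -3x^2 + 3x + 6/5.
Indicial equation: r(r-1) + (16/5) r + (6/5) = 0 -> roots r_1 = -1, r_2 = -6/5.
Take r = r_1 = -1. Let y(x) = x^r sum_{n>=0} a_n x^n with a_0 = 1.
Substitute y = x^r sum a_n x^n and match x^{r+n}. The recurrence is
  D(n) a_n + 3 a_{n-1} - 3 a_{n-2} = 0,  where D(n) = (r+n)(r+n-1) + (16/5)(r+n) + (6/5).
  a_n = [-3 a_{n-1} + 3 a_{n-2}] / D(n).
Since the indicial polynomial factors as (r - r_1)(r - r_2), D(n) = (r_1 + n - r_1)(r_1 + n - r_2) = n(n + 1/5).
Evaluating step by step (a_0 = 1):
  n = 1: D(1) = 1(1 + 1/5) = 6/5; numerator = -3(1) = -3; a_1 = (-3)/(6/5) = -5/2
  n = 2: D(2) = 2(2 + 1/5) = 22/5; numerator = -3(-5/2) + 3(1) = 21/2; a_2 = (21/2)/(22/5) = 105/44
  n = 3: D(3) = 3(3 + 1/5) = 48/5; numerator = -3(105/44) + 3(-5/2) = -645/44; a_3 = (-645/44)/(48/5) = -1075/704
  n = 4: D(4) = 4(4 + 1/5) = 84/5; numerator = -3(-1075/704) + 3(105/44) = 8265/704; a_4 = (8265/704)/(84/5) = 13775/19712
  n = 5: D(5) = 5(5 + 1/5) = 26; numerator = -3(13775/19712) + 3(-1075/704) = -131625/19712; a_5 = (-131625/19712)/(26) = -10125/39424

r = -1; a_0 = 1; a_1 = -5/2; a_2 = 105/44; a_3 = -1075/704; a_4 = 13775/19712; a_5 = -10125/39424


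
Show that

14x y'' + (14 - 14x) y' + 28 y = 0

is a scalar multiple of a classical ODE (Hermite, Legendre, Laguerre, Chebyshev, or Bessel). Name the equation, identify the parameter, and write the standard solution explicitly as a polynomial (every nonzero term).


All three coefficients share the factor 14; dividing through by 14 gives  x y'' + (1 - x) y' + 2 y = 0.
This matches the Laguerre equation x y'' + (1 - x) y' + n y = 0 with n = 2; the polynomial solution is L_2(x).
With y = sum_k a_k x^k, matching x^k gives (k+1)k a_{k+1} + (k+1) a_{k+1} - k a_k + n a_k = 0, i.e. (k+1)^2 a_{k+1} = (k - n) a_k = (k - 2) a_k. The right side vanishes at k = 2, so the series terminates at degree 2.
Standard normalization L_n(0) = 1 gives a_0 = 1. Work upward with a_{k+1} = (k - 2) a_k / (k+1)^2:
  a_1 = (0 - 2)(1) / 1^2 = -2/1 = -2
  a_2 = (1 - 2)(-2) / 2^2 = 2/4 = 1/2
Hence L_2(x) = x^2/2 - 2 x + 1.

L_2(x); series = x^2/2 - 2 x + 1


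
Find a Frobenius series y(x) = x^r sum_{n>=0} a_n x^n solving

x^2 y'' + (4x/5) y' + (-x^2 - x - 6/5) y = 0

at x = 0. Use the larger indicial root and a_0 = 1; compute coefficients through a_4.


Write in Frobenius form y'' + (p(x)/x) y' + (q(x)/x^2) y = 0:
  p(x) = 4/5,  q(x) = -x^2 - x - 6/5.
Indicial equation: r(r-1) + (4/5) r + (-6/5) = 0 -> roots r_1 = 6/5, r_2 = -1.
Take r = r_1 = 6/5. Let y(x) = x^r sum_{n>=0} a_n x^n with a_0 = 1.
Substitute y = x^r sum a_n x^n and match x^{r+n}. The recurrence is
  D(n) a_n - 1 a_{n-1} - 1 a_{n-2} = 0,  where D(n) = (r+n)(r+n-1) + (4/5)(r+n) + (-6/5).
  a_n = [1 a_{n-1} + 1 a_{n-2}] / D(n).
Since the indicial polynomial factors as (r - r_1)(r - r_2), D(n) = (r_1 + n - r_1)(r_1 + n - r_2) = n(n + 11/5).
Evaluating step by step (a_0 = 1):
  n = 1: D(1) = 1(1 + 11/5) = 16/5; numerator = 1(1) = 1; a_1 = (1)/(16/5) = 5/16
  n = 2: D(2) = 2(2 + 11/5) = 42/5; numerator = 1(5/16) + 1(1) = 21/16; a_2 = (21/16)/(42/5) = 5/32
  n = 3: D(3) = 3(3 + 11/5) = 78/5; numerator = 1(5/32) + 1(5/16) = 15/32; a_3 = (15/32)/(78/5) = 25/832
  n = 4: D(4) = 4(4 + 11/5) = 124/5; numerator = 1(25/832) + 1(5/32) = 155/832; a_4 = (155/832)/(124/5) = 25/3328

r = 6/5; a_0 = 1; a_1 = 5/16; a_2 = 5/32; a_3 = 25/832; a_4 = 25/3328


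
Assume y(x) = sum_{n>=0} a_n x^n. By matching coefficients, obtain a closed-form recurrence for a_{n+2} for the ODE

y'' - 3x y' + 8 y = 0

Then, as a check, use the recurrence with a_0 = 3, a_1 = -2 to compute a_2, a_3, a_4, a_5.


Substitute y = sum_n a_n x^n.
y''(x) has coefficient (n+2)(n+1) a_{n+2} at x^n;
-3 x y'(x) has coefficient -3 n a_n at x^n (shift);
8 y(x) has coefficient 8 a_n at x^n.
Matching x^n: (n+2)(n+1) a_{n+2} + (-3n + 8) a_n = 0.
Thus a_{n+2} = (3n - 8) / ((n+1)(n+2)) * a_n.

Check with a_0 = 3, a_1 = -2 (apply the recurrence for n = 0, 1, 2, 3): a_0 = 3, a_1 = -2, a_2 = -12, a_3 = 5/3, a_4 = 2, a_5 = 1/12.

a_(n+2) = (3n - 8) / ((n+1)(n+2)) * a_n; check: a_0 = 3, a_1 = -2, a_2 = -12, a_3 = 5/3, a_4 = 2, a_5 = 1/12


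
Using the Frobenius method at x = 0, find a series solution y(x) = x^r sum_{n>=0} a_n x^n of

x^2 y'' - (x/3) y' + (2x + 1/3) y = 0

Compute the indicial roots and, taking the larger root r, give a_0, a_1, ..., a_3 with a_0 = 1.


Write in Frobenius form y'' + (p(x)/x) y' + (q(x)/x^2) y = 0:
  p(x) = -1/3,  q(x) = 2x + 1/3.
Indicial equation: r(r-1) + (-1/3) r + (1/3) = 0 -> roots r_1 = 1, r_2 = 1/3.
Take r = r_1 = 1. Let y(x) = x^r sum_{n>=0} a_n x^n with a_0 = 1.
Substitute y = x^r sum a_n x^n and match x^{r+n}. The recurrence is
  D(n) a_n + 2 a_{n-1} = 0,  where D(n) = (r+n)(r+n-1) + (-1/3)(r+n) + (1/3).
  a_n = -2 / D(n) * a_{n-1}.
Since the indicial polynomial factors as (r - r_1)(r - r_2), D(n) = (r_1 + n - r_1)(r_1 + n - r_2) = n(n + 2/3).
Evaluating step by step (a_0 = 1):
  n = 1: D(1) = 1(1 + 2/3) = 5/3; numerator = -2(1) = -2; a_1 = (-2)/(5/3) = -6/5
  n = 2: D(2) = 2(2 + 2/3) = 16/3; numerator = -2(-6/5) = 12/5; a_2 = (12/5)/(16/3) = 9/20
  n = 3: D(3) = 3(3 + 2/3) = 11; numerator = -2(9/20) = -9/10; a_3 = (-9/10)/(11) = -9/110

r = 1; a_0 = 1; a_1 = -6/5; a_2 = 9/20; a_3 = -9/110


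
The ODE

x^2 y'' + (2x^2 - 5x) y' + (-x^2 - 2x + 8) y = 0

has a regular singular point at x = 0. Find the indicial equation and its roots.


Divide by x^2 to reach normal form y'' + P_1(x) y' + P_2(x) y = 0 with P_1(x) = 2 - 5/x and P_2(x) = -1 - 2/x + 8/x^2.
x = 0 is a singular point because the y'-coefficient 2 - 5/x has a pole at x = 0 and the y-coefficient -1 - 2/x + 8/x^2 has a pole at x = 0.
It is a regular singular point because x P_1(x) = p(x) = 2x - 5 and x^2 P_2(x) = q(x) = -x^2 - 2x + 8 are polynomials, hence analytic at x = 0.
p(0) = -5,  q(0) = 8.
Indicial equation: r(r-1) + p(0) r + q(0) = 0, i.e. r^2 + (p(0) - 1) r + q(0) = 0, i.e. r^2 - 6 r + 8 = 0.
Discriminant: (-6)^2 - 4(8) = 4, so r = (6 ± 2)/2.
Solving: r_1 = 4, r_2 = 2.

indicial: r^2 - 6 r + 8 = 0; roots r_1 = 4, r_2 = 2


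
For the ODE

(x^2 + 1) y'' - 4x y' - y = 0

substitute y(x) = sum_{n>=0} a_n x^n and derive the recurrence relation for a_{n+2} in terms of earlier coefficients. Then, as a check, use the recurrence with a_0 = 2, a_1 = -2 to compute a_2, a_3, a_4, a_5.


Substitute y = sum_n a_n x^n.
(1 + 1 x^2) y'' contributes (n+2)(n+1) a_{n+2} + n(n-1) a_n at x^n.
-4 x y'(x) contributes -4 n a_n at x^n.
-y(x) contributes -1 a_n at x^n.
Matching x^n: (n+2)(n+1) a_{n+2} + (n(n-1) - 4 n - 1) a_n = 0.
Thus a_{n+2} = (-n(n-1) + 4 n + 1) / ((n+1)(n+2)) * a_n.

Check with a_0 = 2, a_1 = -2 (apply the recurrence for n = 0, 1, 2, 3): a_0 = 2, a_1 = -2, a_2 = 1, a_3 = -5/3, a_4 = 7/12, a_5 = -7/12.

a_(n+2) = (-n(n-1) + 4 n + 1) / ((n+1)(n+2)) * a_n; check: a_0 = 2, a_1 = -2, a_2 = 1, a_3 = -5/3, a_4 = 7/12, a_5 = -7/12


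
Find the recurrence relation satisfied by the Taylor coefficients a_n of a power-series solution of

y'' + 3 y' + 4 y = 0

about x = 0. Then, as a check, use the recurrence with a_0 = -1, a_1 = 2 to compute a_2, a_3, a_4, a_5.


Substitute y = sum_n a_n x^n.
y''(x) has coefficient (n+2)(n+1) a_{n+2} at x^n;
3 y'(x) has coefficient 3 (n+1) a_{n+1} at x^n;
4 y(x) has coefficient 4 a_n at x^n.
Matching x^n: (n+2)(n+1) a_{n+2} + 3 (n+1) a_{n+1} + 4 a_n = 0.
Thus a_{n+2} = [-3 (n+1) a_{n+1} - 4 a_n] / ((n+1)(n+2)).

Check with a_0 = -1, a_1 = 2 (apply the recurrence for n = 0, 1, 2, 3): a_0 = -1, a_1 = 2, a_2 = -1, a_3 = -1/3, a_4 = 7/12, a_5 = -17/60.

a_(n+2) = [-3 (n+1) a_(n+1) - 4 a_n] / ((n+1)(n+2)); check: a_0 = -1, a_1 = 2, a_2 = -1, a_3 = -1/3, a_4 = 7/12, a_5 = -17/60
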